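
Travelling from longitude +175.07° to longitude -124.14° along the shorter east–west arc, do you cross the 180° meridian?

Yes

Naïve |-124.14 − 175.07| = 299.21° > 180°, so the shorter arc goes the other way round — across 180°.
Signed shortest Δλ = ((-124.14 − 175.07 + 180) mod 360) − 180 = 60.79°.
Going east by 60.79° from +175.07° passes through 180° before reaching -124.14°.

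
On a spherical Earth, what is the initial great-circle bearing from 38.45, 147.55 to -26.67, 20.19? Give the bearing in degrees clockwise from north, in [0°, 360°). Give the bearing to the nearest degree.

269°

Δλ = 20.19 − 147.55 = -127.36°.
θ = atan2( sin Δλ · cos φ₂ , cos φ₁ · sin φ₂ − sin φ₁ · cos φ₂ · cos Δλ )
  = atan2(-0.71027, -0.01432) = -91.155° → normalised to [0°, 360°): 268.845°.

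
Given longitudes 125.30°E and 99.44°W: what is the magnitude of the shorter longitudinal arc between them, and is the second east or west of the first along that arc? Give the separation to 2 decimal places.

Raw difference: -99.44 − 125.30 = -224.74°.
Normalise into (−180°, 180°]: -224.74° + 360° = 135.26°.
Positive ⇒ the second point lies to the east; separation 135.26°.

135.26° east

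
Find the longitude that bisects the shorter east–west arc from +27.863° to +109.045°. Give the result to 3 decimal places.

+68.454°

Signed shortest Δλ from +27.863° to +109.045° is +81.182°.
Midpoint longitude = +27.863° + (+81.182°)/2 = +27.863° + 40.591° = +68.454°.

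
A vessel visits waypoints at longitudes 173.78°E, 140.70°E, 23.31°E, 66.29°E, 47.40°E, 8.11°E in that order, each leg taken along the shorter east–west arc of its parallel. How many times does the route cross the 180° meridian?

0

Leg 1: +173.78° → +140.70°, shortest Δλ = -33.08° (west) — does not cross 180°.
Leg 2: +140.70° → +23.31°, shortest Δλ = -117.39° (west) — does not cross 180°.
Leg 3: +23.31° → +66.29°, shortest Δλ = 42.98° (east) — does not cross 180°.
Leg 4: +66.29° → +47.40°, shortest Δλ = -18.89° (west) — does not cross 180°.
Leg 5: +47.40° → +8.11°, shortest Δλ = -39.29° (west) — does not cross 180°.
Total crossings: 0.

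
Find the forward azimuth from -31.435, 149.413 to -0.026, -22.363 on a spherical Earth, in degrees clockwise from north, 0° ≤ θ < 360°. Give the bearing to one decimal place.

Δλ = -22.363 − 149.413 = -171.776°.
θ = atan2( sin Δλ · cos φ₂ , cos φ₁ · sin φ₂ − sin φ₁ · cos φ₂ · cos Δλ )
  = atan2(-0.14304, -0.51655) = -164.522° → normalised to [0°, 360°): 195.478°.

195.5°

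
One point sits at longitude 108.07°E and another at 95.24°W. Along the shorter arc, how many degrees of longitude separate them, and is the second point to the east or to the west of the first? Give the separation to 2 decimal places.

Raw difference: -95.24 − 108.07 = -203.31°.
Normalise into (−180°, 180°]: -203.31° + 360° = 156.69°.
Positive ⇒ the second point lies to the east; separation 156.69°.

156.69° east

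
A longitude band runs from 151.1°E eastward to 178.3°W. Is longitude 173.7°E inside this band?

Band width going east from +151.1° to -178.3°: ((-178.3 − 151.1) mod 360) = 30.6°.
Offset of +173.7° east of the west edge: ((173.7 − 151.1) mod 360) = 22.6°.
22.6° ≤ 30.6° ⇒ inside.

Yes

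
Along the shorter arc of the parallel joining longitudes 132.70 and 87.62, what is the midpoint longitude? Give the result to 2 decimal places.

+110.16°

Signed shortest Δλ from +132.70° to +87.62° is -45.08°.
Midpoint longitude = +132.70° + (-45.08°)/2 = +132.70° − 22.54° = +110.16°.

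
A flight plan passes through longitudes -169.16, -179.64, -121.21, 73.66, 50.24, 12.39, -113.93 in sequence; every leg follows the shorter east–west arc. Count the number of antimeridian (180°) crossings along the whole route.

Leg 1: -169.16° → -179.64°, shortest Δλ = -10.48° (west) — does not cross 180°.
Leg 2: -179.64° → -121.21°, shortest Δλ = 58.43° (east) — does not cross 180°.
Leg 3: -121.21° → +73.66°, shortest Δλ = -165.13° (west) — crosses 180°.
Leg 4: +73.66° → +50.24°, shortest Δλ = -23.42° (west) — does not cross 180°.
Leg 5: +50.24° → +12.39°, shortest Δλ = -37.85° (west) — does not cross 180°.
Leg 6: +12.39° → -113.93°, shortest Δλ = -126.32° (west) — does not cross 180°.
Total crossings: 1.

1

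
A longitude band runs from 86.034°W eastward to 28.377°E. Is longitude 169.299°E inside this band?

Band width going east from -86.034° to +28.377°: ((28.377 − -86.034) mod 360) = 114.411°.
Offset of +169.299° east of the west edge: ((169.299 − -86.034) mod 360) = 255.333°.
255.333° > 114.411° ⇒ outside.

No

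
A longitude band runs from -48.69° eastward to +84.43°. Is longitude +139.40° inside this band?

No

Band width going east from -48.69° to +84.43°: ((84.43 − -48.69) mod 360) = 133.12°.
Offset of +139.40° east of the west edge: ((139.40 − -48.69) mod 360) = 188.09°.
188.09° > 133.12° ⇒ outside.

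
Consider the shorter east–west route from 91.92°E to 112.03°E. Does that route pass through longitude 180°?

Signed shortest Δλ = ((112.03 − 91.92 + 180) mod 360) − 180 = 20.11°.
Going east by 20.11° from +91.92° reaches +112.03° without touching 180°.

No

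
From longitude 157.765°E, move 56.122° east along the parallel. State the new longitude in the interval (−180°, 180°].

146.113°W

Start at +157.765°; shift +56.122° → +213.887°.
+213.887° lies outside (−180°, 180°]; subtract 360° → -146.113°.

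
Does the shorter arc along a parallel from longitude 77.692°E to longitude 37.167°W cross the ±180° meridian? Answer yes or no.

No

Signed shortest Δλ = ((-37.167 − 77.692 + 180) mod 360) − 180 = -114.859°.
Going west by 114.859° from +77.692° reaches -37.167° without touching 180°.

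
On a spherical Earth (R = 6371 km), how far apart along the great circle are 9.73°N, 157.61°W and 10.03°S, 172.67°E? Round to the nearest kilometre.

3955 km

Δλ = 172.67 − -157.61 = 330.28°; wrapped into (−180°, 180°]: -29.72°.
Δφ = -10.03 − 9.73 = -19.76°.
a = sin²(Δφ/2) + cos φ₁ · cos φ₂ · sin²(Δλ/2) = 0.093275.
c = 2·atan2(√a, √(1−a)) = 0.62074 rad → d = 6371·c ≈ 3954.72 km.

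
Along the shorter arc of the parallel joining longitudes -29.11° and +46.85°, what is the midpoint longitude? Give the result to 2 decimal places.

Signed shortest Δλ from -29.11° to +46.85° is +75.96°.
Midpoint longitude = -29.11° + (+75.96°)/2 = -29.11° + 37.98° = +8.87°.

+8.87°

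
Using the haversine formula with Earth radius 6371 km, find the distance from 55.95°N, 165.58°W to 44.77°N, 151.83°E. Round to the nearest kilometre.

Δλ = 151.83 − -165.58 = 317.41°; wrapped into (−180°, 180°]: -42.59°.
Δφ = 44.77 − 55.95 = -11.18°.
a = sin²(Δφ/2) + cos φ₁ · cos φ₂ · sin²(Δλ/2) = 0.061917.
c = 2·atan2(√a, √(1−a)) = 0.50295 rad → d = 6371·c ≈ 3204.26 km.

3204 km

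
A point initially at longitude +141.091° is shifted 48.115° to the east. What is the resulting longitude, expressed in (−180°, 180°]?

-170.794°

Start at +141.091°; shift +48.115° → +189.206°.
+189.206° lies outside (−180°, 180°]; subtract 360° → -170.794°.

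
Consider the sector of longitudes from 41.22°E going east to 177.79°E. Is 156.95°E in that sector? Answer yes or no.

Band width going east from +41.22° to +177.79°: ((177.79 − 41.22) mod 360) = 136.57°.
Offset of +156.95° east of the west edge: ((156.95 − 41.22) mod 360) = 115.73°.
115.73° ≤ 136.57° ⇒ inside.

Yes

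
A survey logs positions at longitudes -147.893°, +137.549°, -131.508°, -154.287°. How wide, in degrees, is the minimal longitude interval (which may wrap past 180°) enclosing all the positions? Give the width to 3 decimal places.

90.943°

Sort the longitudes: -154.287°, -147.893°, -131.508°, +137.549°.
Eastward gaps between consecutive values (wrapping around): 6.394°, 16.385°, 269.057°, 68.164°.
Largest gap = 269.057° ⇒ minimal covering band is its complement: 360° − 269.057° = 90.943°.
Band runs from +137.549° eastward to -131.508°, crossing the antimeridian.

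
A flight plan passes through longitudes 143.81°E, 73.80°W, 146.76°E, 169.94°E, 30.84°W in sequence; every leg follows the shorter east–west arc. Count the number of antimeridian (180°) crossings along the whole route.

Leg 1: +143.81° → -73.80°, shortest Δλ = 142.39° (east) — crosses 180°.
Leg 2: -73.80° → +146.76°, shortest Δλ = -139.44° (west) — crosses 180°.
Leg 3: +146.76° → +169.94°, shortest Δλ = 23.18° (east) — does not cross 180°.
Leg 4: +169.94° → -30.84°, shortest Δλ = 159.22° (east) — crosses 180°.
Total crossings: 3.

3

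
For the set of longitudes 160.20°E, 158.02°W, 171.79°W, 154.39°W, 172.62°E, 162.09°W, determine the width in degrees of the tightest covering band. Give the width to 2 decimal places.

45.41°

Sort the longitudes: -171.79°, -162.09°, -158.02°, -154.39°, +160.20°, +172.62°.
Eastward gaps between consecutive values (wrapping around): 9.70°, 4.07°, 3.63°, 314.59°, 12.42°, 15.59°.
Largest gap = 314.59° ⇒ minimal covering band is its complement: 360° − 314.59° = 45.41°.
Band runs from +160.20° eastward to -154.39°, crossing the antimeridian.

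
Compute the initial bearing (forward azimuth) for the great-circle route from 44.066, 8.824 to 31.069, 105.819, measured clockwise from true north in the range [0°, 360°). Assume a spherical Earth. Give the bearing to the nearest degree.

Δλ = 105.819 − 8.824 = 96.995°.
θ = atan2( sin Δλ · cos φ₂ , cos φ₁ · sin φ₂ − sin φ₁ · cos φ₂ · cos Δλ )
  = atan2(0.85017, 0.44336) = 62.458° → normalised to [0°, 360°): 62.458°.

62°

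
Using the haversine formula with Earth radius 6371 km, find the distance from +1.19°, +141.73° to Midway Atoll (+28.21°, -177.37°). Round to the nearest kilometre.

5280 km

Δλ = -177.37 − 141.73 = -319.10°; wrapped into (−180°, 180°]: 40.90°.
Δφ = 28.21 − 1.19 = 27.02°.
a = sin²(Δφ/2) + cos φ₁ · cos φ₂ · sin²(Δλ/2) = 0.162126.
c = 2·atan2(√a, √(1−a)) = 0.82882 rad → d = 6371·c ≈ 5280.40 km.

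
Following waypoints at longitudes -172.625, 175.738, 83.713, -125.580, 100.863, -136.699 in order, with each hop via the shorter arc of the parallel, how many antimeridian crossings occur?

Leg 1: -172.625° → +175.738°, shortest Δλ = -11.637° (west) — crosses 180°.
Leg 2: +175.738° → +83.713°, shortest Δλ = -92.025° (west) — does not cross 180°.
Leg 3: +83.713° → -125.580°, shortest Δλ = 150.707° (east) — crosses 180°.
Leg 4: -125.580° → +100.863°, shortest Δλ = -133.557° (west) — crosses 180°.
Leg 5: +100.863° → -136.699°, shortest Δλ = 122.438° (east) — crosses 180°.
Total crossings: 4.

4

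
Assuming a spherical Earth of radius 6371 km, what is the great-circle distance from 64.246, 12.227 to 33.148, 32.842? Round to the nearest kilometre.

3735 km

Δλ = 32.842 − 12.227 = 20.615°.
Δφ = 33.148 − 64.246 = -31.098°.
a = sin²(Δφ/2) + cos φ₁ · cos φ₂ · sin²(Δλ/2) = 0.083505.
c = 2·atan2(√a, √(1−a)) = 0.58631 rad → d = 6371·c ≈ 3735.35 km.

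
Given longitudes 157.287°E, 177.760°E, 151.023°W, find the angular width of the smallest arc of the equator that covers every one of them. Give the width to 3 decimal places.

Sort the longitudes: -151.023°, +157.287°, +177.760°.
Eastward gaps between consecutive values (wrapping around): 308.310°, 20.473°, 31.217°.
Largest gap = 308.310° ⇒ minimal covering band is its complement: 360° − 308.310° = 51.690°.
Band runs from +157.287° eastward to -151.023°, crossing the antimeridian.

51.690°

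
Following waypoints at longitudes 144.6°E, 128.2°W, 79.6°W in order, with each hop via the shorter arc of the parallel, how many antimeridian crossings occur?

1

Leg 1: +144.6° → -128.2°, shortest Δλ = 87.2° (east) — crosses 180°.
Leg 2: -128.2° → -79.6°, shortest Δλ = 48.6° (east) — does not cross 180°.
Total crossings: 1.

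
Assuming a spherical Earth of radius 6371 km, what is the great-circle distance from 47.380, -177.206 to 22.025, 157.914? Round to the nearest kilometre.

Δλ = 157.914 − -177.206 = 335.120°; wrapped into (−180°, 180°]: -24.880°.
Δφ = 22.025 − 47.380 = -25.355°.
a = sin²(Δφ/2) + cos φ₁ · cos φ₂ · sin²(Δλ/2) = 0.077293.
c = 2·atan2(√a, √(1−a)) = 0.56346 rad → d = 6371·c ≈ 3589.78 km.

3590 km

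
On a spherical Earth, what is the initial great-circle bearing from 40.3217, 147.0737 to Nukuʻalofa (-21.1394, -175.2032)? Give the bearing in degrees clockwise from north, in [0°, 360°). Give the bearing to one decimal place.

Δλ = -175.2032 − 147.0737 = -322.2769°; wrapped into (−180°, 180°]: 37.7231°.
θ = atan2( sin Δλ · cos φ₂ , cos φ₁ · sin φ₂ − sin φ₁ · cos φ₂ · cos Δλ )
  = atan2(0.57067, -0.75234) = 142.819° → normalised to [0°, 360°): 142.819°.

142.8°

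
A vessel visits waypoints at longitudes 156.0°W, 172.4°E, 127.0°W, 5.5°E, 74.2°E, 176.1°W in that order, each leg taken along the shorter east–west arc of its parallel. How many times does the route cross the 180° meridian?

3

Leg 1: -156.0° → +172.4°, shortest Δλ = -31.6° (west) — crosses 180°.
Leg 2: +172.4° → -127.0°, shortest Δλ = 60.6° (east) — crosses 180°.
Leg 3: -127.0° → +5.5°, shortest Δλ = 132.5° (east) — does not cross 180°.
Leg 4: +5.5° → +74.2°, shortest Δλ = 68.7° (east) — does not cross 180°.
Leg 5: +74.2° → -176.1°, shortest Δλ = 109.7° (east) — crosses 180°.
Total crossings: 3.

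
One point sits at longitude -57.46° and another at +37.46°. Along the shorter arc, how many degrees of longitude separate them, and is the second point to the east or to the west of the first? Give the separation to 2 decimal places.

94.92° east

Raw difference: 37.46 − -57.46 = 94.92°.
Normalise into (−180°, 180°]: 94.92° stays 94.92°.
Positive ⇒ the second point lies to the east; separation 94.92°.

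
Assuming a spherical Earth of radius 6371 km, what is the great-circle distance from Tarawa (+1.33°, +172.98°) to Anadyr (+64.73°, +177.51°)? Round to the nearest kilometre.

Δλ = 177.51 − 172.98 = 4.53°.
Δφ = 64.73 − 1.33 = 63.40°.
a = sin²(Δφ/2) + cos φ₁ · cos φ₂ · sin²(Δλ/2) = 0.276787.
c = 2·atan2(√a, √(1−a)) = 1.10803 rad → d = 6371·c ≈ 7059.25 km.

7059 km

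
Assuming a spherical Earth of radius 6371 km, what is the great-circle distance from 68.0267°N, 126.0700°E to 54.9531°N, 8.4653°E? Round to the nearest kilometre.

5418 km

Δλ = 8.4653 − 126.0700 = -117.6047°.
Δφ = 54.9531 − 68.0267 = -13.0736°.
a = sin²(Δφ/2) + cos φ₁ · cos φ₂ · sin²(Δλ/2) = 0.170176.
c = 2·atan2(√a, √(1−a)) = 0.85045 rad → d = 6371·c ≈ 5418.19 km.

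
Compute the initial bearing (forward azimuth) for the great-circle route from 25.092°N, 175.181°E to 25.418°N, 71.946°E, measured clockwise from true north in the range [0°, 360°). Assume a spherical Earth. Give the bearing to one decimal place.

298.5°

Δλ = 71.946 − 175.181 = -103.235°.
θ = atan2( sin Δλ · cos φ₂ , cos φ₁ · sin φ₂ − sin φ₁ · cos φ₂ · cos Δλ )
  = atan2(-0.87921, 0.47640) = -61.549° → normalised to [0°, 360°): 298.451°.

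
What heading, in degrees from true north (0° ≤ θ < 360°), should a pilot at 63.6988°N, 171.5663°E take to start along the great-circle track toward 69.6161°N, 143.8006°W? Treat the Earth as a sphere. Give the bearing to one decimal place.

51.7°

Δλ = -143.8006 − 171.5663 = -315.3669°; wrapped into (−180°, 180°]: 44.6331°.
θ = atan2( sin Δλ · cos φ₂ , cos φ₁ · sin φ₂ − sin φ₁ · cos φ₂ · cos Δλ )
  = atan2(0.24471, 0.19314) = 51.717° → normalised to [0°, 360°): 51.717°.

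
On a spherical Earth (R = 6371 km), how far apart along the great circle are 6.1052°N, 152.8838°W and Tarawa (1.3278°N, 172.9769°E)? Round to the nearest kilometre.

Δλ = 172.9769 − -152.8838 = 325.8607°; wrapped into (−180°, 180°]: -34.1393°.
Δφ = 1.3278 − 6.1052 = -4.7774°.
a = sin²(Δφ/2) + cos φ₁ · cos φ₂ · sin²(Δλ/2) = 0.087388.
c = 2·atan2(√a, √(1−a)) = 0.60020 rad → d = 6371·c ≈ 3823.85 km.

3824 km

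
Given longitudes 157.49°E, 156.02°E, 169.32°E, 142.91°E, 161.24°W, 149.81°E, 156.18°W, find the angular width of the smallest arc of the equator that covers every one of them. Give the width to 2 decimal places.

60.91°

Sort the longitudes: -161.24°, -156.18°, +142.91°, +149.81°, +156.02°, +157.49°, +169.32°.
Eastward gaps between consecutive values (wrapping around): 5.06°, 299.09°, 6.90°, 6.21°, 1.47°, 11.83°, 29.44°.
Largest gap = 299.09° ⇒ minimal covering band is its complement: 360° − 299.09° = 60.91°.
Band runs from +142.91° eastward to -156.18°, crossing the antimeridian.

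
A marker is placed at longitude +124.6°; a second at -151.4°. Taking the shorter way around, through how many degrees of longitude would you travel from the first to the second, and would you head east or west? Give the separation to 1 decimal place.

84.0° east

Raw difference: -151.4 − 124.6 = -276.0°.
Normalise into (−180°, 180°]: -276.0° + 360° = 84.0°.
Positive ⇒ the second point lies to the east; separation 84.0°.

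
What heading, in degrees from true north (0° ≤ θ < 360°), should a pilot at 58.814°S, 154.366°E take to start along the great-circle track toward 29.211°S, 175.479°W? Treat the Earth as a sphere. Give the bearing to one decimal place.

48.1°

Δλ = -175.479 − 154.366 = -329.845°; wrapped into (−180°, 180°]: 30.155°.
θ = atan2( sin Δλ · cos φ₂ , cos φ₁ · sin φ₂ − sin φ₁ · cos φ₂ · cos Δλ )
  = atan2(0.43846, 0.39294) = 48.134° → normalised to [0°, 360°): 48.134°.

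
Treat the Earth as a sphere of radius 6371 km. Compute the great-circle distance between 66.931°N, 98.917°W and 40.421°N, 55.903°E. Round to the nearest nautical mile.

4259 nmi

Δλ = 55.903 − -98.917 = 154.820°.
Δφ = 40.421 − 66.931 = -26.510°.
a = sin²(Δφ/2) + cos φ₁ · cos φ₂ · sin²(Δλ/2) = 0.336706.
c = 2·atan2(√a, √(1−a)) = 1.23811 rad → d = 6371·c ≈ 7887.97 km ≈ 4259.16 nmi.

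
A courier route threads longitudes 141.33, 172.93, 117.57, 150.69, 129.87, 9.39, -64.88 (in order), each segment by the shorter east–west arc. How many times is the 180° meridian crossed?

Leg 1: +141.33° → +172.93°, shortest Δλ = 31.6° (east) — does not cross 180°.
Leg 2: +172.93° → +117.57°, shortest Δλ = -55.36° (west) — does not cross 180°.
Leg 3: +117.57° → +150.69°, shortest Δλ = 33.12° (east) — does not cross 180°.
Leg 4: +150.69° → +129.87°, shortest Δλ = -20.82° (west) — does not cross 180°.
Leg 5: +129.87° → +9.39°, shortest Δλ = -120.48° (west) — does not cross 180°.
Leg 6: +9.39° → -64.88°, shortest Δλ = -74.27° (west) — does not cross 180°.
Total crossings: 0.

0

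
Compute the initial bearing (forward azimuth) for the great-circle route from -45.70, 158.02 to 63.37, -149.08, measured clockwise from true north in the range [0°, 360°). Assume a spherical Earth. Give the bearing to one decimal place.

23.6°

Δλ = -149.08 − 158.02 = -307.10°; wrapped into (−180°, 180°]: 52.90°.
θ = atan2( sin Δλ · cos φ₂ , cos φ₁ · sin φ₂ − sin φ₁ · cos φ₂ · cos Δλ )
  = atan2(0.35750, 0.81783) = 23.612° → normalised to [0°, 360°): 23.612°.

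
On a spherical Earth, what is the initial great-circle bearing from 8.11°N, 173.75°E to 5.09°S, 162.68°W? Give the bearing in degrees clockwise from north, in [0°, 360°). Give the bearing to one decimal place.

118.5°

Δλ = -162.68 − 173.75 = -336.43°; wrapped into (−180°, 180°]: 23.57°.
θ = atan2( sin Δλ · cos φ₂ , cos φ₁ · sin φ₂ − sin φ₁ · cos φ₂ · cos Δλ )
  = atan2(0.39829, -0.21663) = 118.541° → normalised to [0°, 360°): 118.541°.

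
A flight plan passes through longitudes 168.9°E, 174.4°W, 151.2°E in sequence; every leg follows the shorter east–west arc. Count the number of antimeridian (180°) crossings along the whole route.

Leg 1: +168.9° → -174.4°, shortest Δλ = 16.7° (east) — crosses 180°.
Leg 2: -174.4° → +151.2°, shortest Δλ = -34.4° (west) — crosses 180°.
Total crossings: 2.

2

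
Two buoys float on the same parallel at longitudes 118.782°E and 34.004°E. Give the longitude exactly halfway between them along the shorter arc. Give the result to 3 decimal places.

76.393°E

Signed shortest Δλ from +118.782° to +34.004° is -84.778°.
Midpoint longitude = +118.782° + (-84.778°)/2 = +118.782° − 42.389° = +76.393°.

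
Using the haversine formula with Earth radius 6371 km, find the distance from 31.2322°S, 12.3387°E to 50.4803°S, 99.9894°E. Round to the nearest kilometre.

Δλ = 99.9894 − 12.3387 = 87.6507°.
Δφ = -50.4803 − -31.2322 = -19.2481°.
a = sin²(Δφ/2) + cos φ₁ · cos φ₂ · sin²(Δλ/2) = 0.288858.
c = 2·atan2(√a, √(1−a)) = 1.13483 rad → d = 6371·c ≈ 7230.02 km.

7230 km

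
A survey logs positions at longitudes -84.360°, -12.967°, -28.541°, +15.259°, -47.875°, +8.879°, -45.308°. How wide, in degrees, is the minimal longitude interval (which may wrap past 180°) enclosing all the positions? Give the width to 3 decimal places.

99.619°

Sort the longitudes: -84.360°, -47.875°, -45.308°, -28.541°, -12.967°, +8.879°, +15.259°.
Eastward gaps between consecutive values (wrapping around): 36.485°, 2.567°, 16.767°, 15.574°, 21.846°, 6.380°, 260.381°.
Largest gap = 260.381° ⇒ minimal covering band is its complement: 360° − 260.381° = 99.619°.
Band runs from -84.360° eastward to +15.259°.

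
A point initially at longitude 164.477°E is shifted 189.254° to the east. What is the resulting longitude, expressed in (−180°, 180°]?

Start at +164.477°; shift +189.254° → +353.731°.
+353.731° lies outside (−180°, 180°]; subtract 360° → -6.269°.

6.269°W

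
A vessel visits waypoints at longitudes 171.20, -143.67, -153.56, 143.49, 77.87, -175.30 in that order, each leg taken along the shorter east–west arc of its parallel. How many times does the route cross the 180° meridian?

3

Leg 1: +171.20° → -143.67°, shortest Δλ = 45.13° (east) — crosses 180°.
Leg 2: -143.67° → -153.56°, shortest Δλ = -9.89° (west) — does not cross 180°.
Leg 3: -153.56° → +143.49°, shortest Δλ = -62.95° (west) — crosses 180°.
Leg 4: +143.49° → +77.87°, shortest Δλ = -65.62° (west) — does not cross 180°.
Leg 5: +77.87° → -175.30°, shortest Δλ = 106.83° (east) — crosses 180°.
Total crossings: 3.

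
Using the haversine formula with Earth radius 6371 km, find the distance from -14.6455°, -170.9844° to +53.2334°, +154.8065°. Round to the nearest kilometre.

8224 km

Δλ = 154.8065 − -170.9844 = 325.7909°; wrapped into (−180°, 180°]: -34.2091°.
Δφ = 53.2334 − -14.6455 = 67.8789°.
a = sin²(Δφ/2) + cos φ₁ · cos φ₂ · sin²(Δλ/2) = 0.361813.
c = 2·atan2(√a, √(1−a)) = 1.29078 rad → d = 6371·c ≈ 8223.54 km.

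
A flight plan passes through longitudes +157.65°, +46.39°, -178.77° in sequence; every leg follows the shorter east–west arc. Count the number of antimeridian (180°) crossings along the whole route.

Leg 1: +157.65° → +46.39°, shortest Δλ = -111.26° (west) — does not cross 180°.
Leg 2: +46.39° → -178.77°, shortest Δλ = 134.84° (east) — crosses 180°.
Total crossings: 1.

1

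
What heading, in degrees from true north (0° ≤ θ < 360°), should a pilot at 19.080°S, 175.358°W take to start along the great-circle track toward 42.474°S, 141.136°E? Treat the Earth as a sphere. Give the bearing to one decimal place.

227.6°

Δλ = 141.136 − -175.358 = 316.494°; wrapped into (−180°, 180°]: -43.506°.
θ = atan2( sin Δλ · cos φ₂ , cos φ₁ · sin φ₂ − sin φ₁ · cos φ₂ · cos Δλ )
  = atan2(-0.50778, -0.46328) = -132.377° → normalised to [0°, 360°): 227.623°.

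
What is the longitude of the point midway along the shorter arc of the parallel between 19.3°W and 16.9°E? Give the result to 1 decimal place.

Signed shortest Δλ from -19.3° to +16.9° is +36.2°.
Midpoint longitude = -19.3° + (+36.2°)/2 = -19.3° + 18.1° = -1.2°.

1.2°W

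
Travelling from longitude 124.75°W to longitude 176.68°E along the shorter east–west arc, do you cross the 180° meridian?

Naïve |176.68 − -124.75| = 301.43° > 180°, so the shorter arc goes the other way round — across 180°.
Signed shortest Δλ = ((176.68 − -124.75 + 180) mod 360) − 180 = -58.57°.
Going west by 58.57° from -124.75° passes through 180° before reaching +176.68°.

Yes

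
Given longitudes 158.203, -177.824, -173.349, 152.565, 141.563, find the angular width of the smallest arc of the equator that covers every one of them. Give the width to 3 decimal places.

45.088°

Sort the longitudes: -177.824°, -173.349°, +141.563°, +152.565°, +158.203°.
Eastward gaps between consecutive values (wrapping around): 4.475°, 314.912°, 11.002°, 5.638°, 23.973°.
Largest gap = 314.912° ⇒ minimal covering band is its complement: 360° − 314.912° = 45.088°.
Band runs from +141.563° eastward to -173.349°, crossing the antimeridian.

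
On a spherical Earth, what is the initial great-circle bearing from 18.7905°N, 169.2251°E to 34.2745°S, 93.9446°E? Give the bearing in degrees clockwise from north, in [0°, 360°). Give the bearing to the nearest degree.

233°

Δλ = 93.9446 − 169.2251 = -75.2805°.
θ = atan2( sin Δλ · cos φ₂ , cos φ₁ · sin φ₂ − sin φ₁ · cos φ₂ · cos Δλ )
  = atan2(-0.79923, -0.60077) = -126.932° → normalised to [0°, 360°): 233.068°.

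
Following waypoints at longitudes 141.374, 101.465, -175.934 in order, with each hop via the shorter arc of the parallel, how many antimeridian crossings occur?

Leg 1: +141.374° → +101.465°, shortest Δλ = -39.909° (west) — does not cross 180°.
Leg 2: +101.465° → -175.934°, shortest Δλ = 82.601° (east) — crosses 180°.
Total crossings: 1.

1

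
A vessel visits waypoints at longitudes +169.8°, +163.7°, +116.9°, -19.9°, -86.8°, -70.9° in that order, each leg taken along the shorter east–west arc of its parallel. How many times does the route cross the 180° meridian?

Leg 1: +169.8° → +163.7°, shortest Δλ = -6.1° (west) — does not cross 180°.
Leg 2: +163.7° → +116.9°, shortest Δλ = -46.8° (west) — does not cross 180°.
Leg 3: +116.9° → -19.9°, shortest Δλ = -136.8° (west) — does not cross 180°.
Leg 4: -19.9° → -86.8°, shortest Δλ = -66.9° (west) — does not cross 180°.
Leg 5: -86.8° → -70.9°, shortest Δλ = 15.9° (east) — does not cross 180°.
Total crossings: 0.

0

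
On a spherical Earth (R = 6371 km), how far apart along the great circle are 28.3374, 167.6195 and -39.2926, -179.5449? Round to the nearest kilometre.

7637 km

Δλ = -179.5449 − 167.6195 = -347.1644°; wrapped into (−180°, 180°]: 12.8356°.
Δφ = -39.2926 − 28.3374 = -67.6300°.
a = sin²(Δφ/2) + cos φ₁ · cos φ₂ · sin²(Δλ/2) = 0.318218.
c = 2·atan2(√a, √(1−a)) = 1.19870 rad → d = 6371·c ≈ 7636.95 km.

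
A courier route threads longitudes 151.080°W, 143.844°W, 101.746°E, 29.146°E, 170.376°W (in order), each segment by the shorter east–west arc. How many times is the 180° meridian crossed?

Leg 1: -151.080° → -143.844°, shortest Δλ = 7.236° (east) — does not cross 180°.
Leg 2: -143.844° → +101.746°, shortest Δλ = -114.41° (west) — crosses 180°.
Leg 3: +101.746° → +29.146°, shortest Δλ = -72.6° (west) — does not cross 180°.
Leg 4: +29.146° → -170.376°, shortest Δλ = 160.478° (east) — crosses 180°.
Total crossings: 2.

2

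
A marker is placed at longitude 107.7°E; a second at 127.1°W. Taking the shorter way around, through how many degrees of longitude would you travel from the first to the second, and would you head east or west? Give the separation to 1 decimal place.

Raw difference: -127.1 − 107.7 = -234.8°.
Normalise into (−180°, 180°]: -234.8° + 360° = 125.2°.
Positive ⇒ the second point lies to the east; separation 125.2°.

125.2° east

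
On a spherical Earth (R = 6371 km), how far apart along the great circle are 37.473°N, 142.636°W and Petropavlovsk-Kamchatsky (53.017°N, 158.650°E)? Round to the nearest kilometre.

4757 km

Δλ = 158.650 − -142.636 = 301.286°; wrapped into (−180°, 180°]: -58.714°.
Δφ = 53.017 − 37.473 = 15.544°.
a = sin²(Δφ/2) + cos φ₁ · cos φ₂ · sin²(Δλ/2) = 0.133037.
c = 2·atan2(√a, √(1−a)) = 0.74671 rad → d = 6371·c ≈ 4757.30 km.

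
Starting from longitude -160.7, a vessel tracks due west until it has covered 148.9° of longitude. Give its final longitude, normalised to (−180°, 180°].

+50.4°

Start at -160.7°; shift −148.9° → -309.6°.
-309.6° lies outside (−180°, 180°]; add 360° → +50.4°.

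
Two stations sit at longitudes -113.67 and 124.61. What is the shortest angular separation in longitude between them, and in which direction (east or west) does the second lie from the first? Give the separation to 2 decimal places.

121.72° west

Raw difference: 124.61 − -113.67 = 238.28°.
Normalise into (−180°, 180°]: 238.28° − 360° = -121.72°.
Negative ⇒ the second point lies to the west; separation 121.72°.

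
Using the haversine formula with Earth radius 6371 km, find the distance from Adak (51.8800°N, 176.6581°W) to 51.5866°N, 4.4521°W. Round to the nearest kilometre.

8487 km

Δλ = -4.4521 − -176.6581 = 172.2060°.
Δφ = 51.5866 − 51.8800 = -0.2934°.
a = sin²(Δφ/2) + cos φ₁ · cos φ₂ · sin²(Δλ/2) = 0.381789.
c = 2·atan2(√a, √(1−a)) = 1.33211 rad → d = 6371·c ≈ 8486.90 km.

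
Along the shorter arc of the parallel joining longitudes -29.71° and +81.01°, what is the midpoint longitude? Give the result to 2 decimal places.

Signed shortest Δλ from -29.71° to +81.01° is +110.72°.
Midpoint longitude = -29.71° + (+110.72°)/2 = -29.71° + 55.36° = +25.65°.

+25.65°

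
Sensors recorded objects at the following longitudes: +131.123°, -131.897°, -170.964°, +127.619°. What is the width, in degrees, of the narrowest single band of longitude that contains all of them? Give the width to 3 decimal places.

100.484°

Sort the longitudes: -170.964°, -131.897°, +127.619°, +131.123°.
Eastward gaps between consecutive values (wrapping around): 39.067°, 259.516°, 3.504°, 57.913°.
Largest gap = 259.516° ⇒ minimal covering band is its complement: 360° − 259.516° = 100.484°.
Band runs from +127.619° eastward to -131.897°, crossing the antimeridian.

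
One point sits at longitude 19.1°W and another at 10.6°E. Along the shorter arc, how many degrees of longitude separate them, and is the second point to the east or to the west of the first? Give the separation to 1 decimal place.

Raw difference: 10.6 − -19.1 = 29.7°.
Normalise into (−180°, 180°]: 29.7° stays 29.7°.
Positive ⇒ the second point lies to the east; separation 29.7°.

29.7° east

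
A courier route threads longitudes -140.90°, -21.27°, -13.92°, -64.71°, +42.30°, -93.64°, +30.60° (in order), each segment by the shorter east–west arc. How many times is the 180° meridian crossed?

0

Leg 1: -140.90° → -21.27°, shortest Δλ = 119.63° (east) — does not cross 180°.
Leg 2: -21.27° → -13.92°, shortest Δλ = 7.35° (east) — does not cross 180°.
Leg 3: -13.92° → -64.71°, shortest Δλ = -50.79° (west) — does not cross 180°.
Leg 4: -64.71° → +42.30°, shortest Δλ = 107.01° (east) — does not cross 180°.
Leg 5: +42.30° → -93.64°, shortest Δλ = -135.94° (west) — does not cross 180°.
Leg 6: -93.64° → +30.60°, shortest Δλ = 124.24° (east) — does not cross 180°.
Total crossings: 0.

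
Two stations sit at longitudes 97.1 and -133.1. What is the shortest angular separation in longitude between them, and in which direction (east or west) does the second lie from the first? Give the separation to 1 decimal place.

129.8° east

Raw difference: -133.1 − 97.1 = -230.2°.
Normalise into (−180°, 180°]: -230.2° + 360° = 129.8°.
Positive ⇒ the second point lies to the east; separation 129.8°.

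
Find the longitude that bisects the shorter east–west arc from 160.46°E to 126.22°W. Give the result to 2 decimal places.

162.88°W

Signed shortest Δλ from +160.46° to -126.22° is +73.32°.
Midpoint longitude = +160.46° + (+73.32°)/2 = +160.46° + 36.66° = +197.12°.
Normalise into (−180°, 180°]: -162.88°.
(The naïve average (+160.46 + -126.22)/2 = 17.12° is on the wrong side of the globe.)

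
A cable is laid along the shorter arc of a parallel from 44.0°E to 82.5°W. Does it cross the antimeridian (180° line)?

Signed shortest Δλ = ((-82.5 − 44.0 + 180) mod 360) − 180 = -126.5°.
Going west by 126.5° from +44.0° reaches -82.5° without touching 180°.

No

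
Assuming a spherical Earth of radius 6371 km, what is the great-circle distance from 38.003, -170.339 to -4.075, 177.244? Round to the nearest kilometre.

Δλ = 177.244 − -170.339 = 347.583°; wrapped into (−180°, 180°]: -12.417°.
Δφ = -4.075 − 38.003 = -42.078°.
a = sin²(Δφ/2) + cos φ₁ · cos φ₂ · sin²(Δλ/2) = 0.138076.
c = 2·atan2(√a, √(1−a)) = 0.76143 rad → d = 6371·c ≈ 4851.09 km.

4851 km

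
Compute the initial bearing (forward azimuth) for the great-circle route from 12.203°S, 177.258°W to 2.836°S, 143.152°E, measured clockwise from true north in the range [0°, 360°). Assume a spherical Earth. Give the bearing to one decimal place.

Δλ = 143.152 − -177.258 = 320.410°; wrapped into (−180°, 180°]: -39.590°.
θ = atan2( sin Δλ · cos φ₂ , cos φ₁ · sin φ₂ − sin φ₁ · cos φ₂ · cos Δλ )
  = atan2(-0.63651, 0.11433) = -79.817° → normalised to [0°, 360°): 280.183°.

280.2°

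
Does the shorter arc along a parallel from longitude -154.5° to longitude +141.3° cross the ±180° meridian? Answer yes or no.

Yes

Naïve |141.3 − -154.5| = 295.8° > 180°, so the shorter arc goes the other way round — across 180°.
Signed shortest Δλ = ((141.3 − -154.5 + 180) mod 360) − 180 = -64.2°.
Going west by 64.2° from -154.5° passes through 180° before reaching +141.3°.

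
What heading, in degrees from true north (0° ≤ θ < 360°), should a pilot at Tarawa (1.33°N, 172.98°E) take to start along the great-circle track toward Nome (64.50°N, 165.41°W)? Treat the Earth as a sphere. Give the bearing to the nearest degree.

Δλ = -165.41 − 172.98 = -338.39°; wrapped into (−180°, 180°]: 21.61°.
θ = atan2( sin Δλ · cos φ₂ , cos φ₁ · sin φ₂ − sin φ₁ · cos φ₂ · cos Δλ )
  = atan2(0.15855, 0.89305) = 10.067° → normalised to [0°, 360°): 10.067°.

10°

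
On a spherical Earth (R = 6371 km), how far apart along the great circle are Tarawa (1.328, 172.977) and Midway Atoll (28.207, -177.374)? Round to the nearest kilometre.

Δλ = -177.374 − 172.977 = -350.351°; wrapped into (−180°, 180°]: 9.649°.
Δφ = 28.207 − 1.328 = 26.879°.
a = sin²(Δφ/2) + cos φ₁ · cos φ₂ · sin²(Δλ/2) = 0.060250.
c = 2·atan2(√a, √(1−a)) = 0.49599 rad → d = 6371·c ≈ 3159.93 km.

3160 km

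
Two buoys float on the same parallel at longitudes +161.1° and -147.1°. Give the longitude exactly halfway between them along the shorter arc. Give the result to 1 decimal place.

-173.0°

Signed shortest Δλ from +161.1° to -147.1° is +51.8°.
Midpoint longitude = +161.1° + (+51.8°)/2 = +161.1° + 25.9° = +187.0°.
Normalise into (−180°, 180°]: -173.0°.
(The naïve average (+161.1 + -147.1)/2 = 7.0° is on the wrong side of the globe.)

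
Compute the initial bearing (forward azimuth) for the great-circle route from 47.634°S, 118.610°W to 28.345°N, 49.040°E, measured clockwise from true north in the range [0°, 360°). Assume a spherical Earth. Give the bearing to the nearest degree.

149°

Δλ = 49.040 − -118.610 = 167.650°.
θ = atan2( sin Δλ · cos φ₂ , cos φ₁ · sin φ₂ − sin φ₁ · cos φ₂ · cos Δλ )
  = atan2(0.18824, -0.31529) = 149.161° → normalised to [0°, 360°): 149.161°.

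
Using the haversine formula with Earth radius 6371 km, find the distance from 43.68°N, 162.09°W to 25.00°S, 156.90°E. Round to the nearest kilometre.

8707 km

Δλ = 156.90 − -162.09 = 318.99°; wrapped into (−180°, 180°]: -41.01°.
Δφ = -25.00 − 43.68 = -68.68°.
a = sin²(Δφ/2) + cos φ₁ · cos φ₂ · sin²(Δλ/2) = 0.398637.
c = 2·atan2(√a, √(1−a)) = 1.36666 rad → d = 6371·c ≈ 8706.96 km.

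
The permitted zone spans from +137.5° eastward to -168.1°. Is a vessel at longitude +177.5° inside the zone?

Yes

Band width going east from +137.5° to -168.1°: ((-168.1 − 137.5) mod 360) = 54.4°.
Offset of +177.5° east of the west edge: ((177.5 − 137.5) mod 360) = 40.0°.
40.0° ≤ 54.4° ⇒ inside.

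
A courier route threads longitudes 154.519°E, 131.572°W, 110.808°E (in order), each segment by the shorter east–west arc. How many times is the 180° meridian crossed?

2

Leg 1: +154.519° → -131.572°, shortest Δλ = 73.909° (east) — crosses 180°.
Leg 2: -131.572° → +110.808°, shortest Δλ = -117.62° (west) — crosses 180°.
Total crossings: 2.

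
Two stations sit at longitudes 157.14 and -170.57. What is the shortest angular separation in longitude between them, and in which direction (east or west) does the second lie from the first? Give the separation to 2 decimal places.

Raw difference: -170.57 − 157.14 = -327.71°.
Normalise into (−180°, 180°]: -327.71° + 360° = 32.29°.
Positive ⇒ the second point lies to the east; separation 32.29°.

32.29° east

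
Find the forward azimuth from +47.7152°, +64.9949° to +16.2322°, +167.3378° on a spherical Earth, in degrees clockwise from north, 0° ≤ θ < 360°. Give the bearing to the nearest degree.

Δλ = 167.3378 − 64.9949 = 102.3429°.
θ = atan2( sin Δλ · cos φ₂ , cos φ₁ · sin φ₂ − sin φ₁ · cos φ₂ · cos Δλ )
  = atan2(0.93794, 0.33991) = 70.079° → normalised to [0°, 360°): 70.079°.

70°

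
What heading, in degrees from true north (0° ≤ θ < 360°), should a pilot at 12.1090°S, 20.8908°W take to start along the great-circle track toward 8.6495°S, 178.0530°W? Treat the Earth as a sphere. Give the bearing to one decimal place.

228.6°

Δλ = -178.0530 − -20.8908 = -157.1622°.
θ = atan2( sin Δλ · cos φ₂ , cos φ₁ · sin φ₂ − sin φ₁ · cos φ₂ · cos Δλ )
  = atan2(-0.38371, -0.33817) = -131.390° → normalised to [0°, 360°): 228.610°.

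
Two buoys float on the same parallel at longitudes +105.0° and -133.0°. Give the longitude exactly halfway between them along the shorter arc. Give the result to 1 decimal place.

+166.0°

Signed shortest Δλ from +105.0° to -133.0° is +122.0°.
Midpoint longitude = +105.0° + (+122.0°)/2 = +105.0° + 61.0° = +166.0°.
(The naïve average (+105.0 + -133.0)/2 = -14.0° is on the wrong side of the globe.)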